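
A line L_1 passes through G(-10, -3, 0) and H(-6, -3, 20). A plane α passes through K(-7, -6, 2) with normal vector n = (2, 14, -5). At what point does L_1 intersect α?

A direction vector for L_1 is H − G = (4, 0, 20).
α: n·r = n·K gives 2x + 14y - 5z = -108.
Substitute r = (-10, -3, 0) + t(4, 0, 20) into the plane: -62 + (-92)t = -108, so t = 1/2.
Intersection: (-10, -3, 0) + (1/2)·(4, 0, 20) = (-8, -3, 10).

(-8, -3, 10)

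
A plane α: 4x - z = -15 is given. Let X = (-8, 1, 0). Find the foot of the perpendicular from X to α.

(-4, 1, -1)

Foot = X − λn with λ = (n·X − d)/|n|² = (-32 − (-15))/17 = -1.
Foot = (-8, 1, 0) − (-1)·(4, 0, -1) = (-4, 1, -1).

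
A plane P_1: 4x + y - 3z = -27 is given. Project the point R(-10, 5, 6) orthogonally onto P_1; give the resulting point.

(-6, 6, 3)

Foot = R − λn with λ = (n·R − d)/|n|² = (-53 − (-27))/26 = -1.
Foot = (-10, 5, 6) − (-1)·(4, 1, -3) = (-6, 6, 3).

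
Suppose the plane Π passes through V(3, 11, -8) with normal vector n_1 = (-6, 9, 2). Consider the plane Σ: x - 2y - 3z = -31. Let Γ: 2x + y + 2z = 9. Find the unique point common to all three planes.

(-4, 3, 7)

Π: n_1·r = n_1·V gives -6x + 9y + 2z = 65.
Solving the 3×3 linear system -6x + 9y + 2z = 65, x - 2y - 3z = -31, 2x + y + 2z = 9 (e.g. by elimination or Cramer's rule, determinant = -56) gives (-4, 3, 7).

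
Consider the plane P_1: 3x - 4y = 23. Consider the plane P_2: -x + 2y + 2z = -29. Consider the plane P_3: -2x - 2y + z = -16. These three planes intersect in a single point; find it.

Solving the 3×3 linear system 3x - 4y = 23, -x + 2y + 2z = -29, -2x - 2y + z = -16 (e.g. by elimination or Cramer's rule, determinant = 30) gives (5, -2, -10).

(5, -2, -10)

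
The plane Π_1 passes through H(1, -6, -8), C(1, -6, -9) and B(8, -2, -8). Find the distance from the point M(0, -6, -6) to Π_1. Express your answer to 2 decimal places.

HC = (0, 0, -1), HB = (7, 4, 0); a normal to Π_1 is HC × HB = (4, -7, 0).
Using H: Π_1 has equation 4x - 7y = 46.
n·M − d = (4)·(0) + (-7)·(-6) + (0)·(-6) − 46 = -4; |n| = √65.
Distance = |-4| / √65 = 4/√65 ≈ 0.50.

0.50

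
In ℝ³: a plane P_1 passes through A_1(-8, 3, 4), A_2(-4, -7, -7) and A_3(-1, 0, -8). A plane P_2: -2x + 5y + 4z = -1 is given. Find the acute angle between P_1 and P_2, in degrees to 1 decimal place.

A_1A_2 = (4, -10, -11), A_1A_3 = (7, -3, -12); a normal to P_1 is A_1A_2 × A_1A_3 = (87, -29, 58).
Using A_1: P_1 has equation 87x - 29y + 58z = -551.
cos θ = |n₁·n₂| / (|n₁||n₂|) = |-87| / (√11774 · √45).
θ = arccos(0.11952) ≈ 83.1°.

83.1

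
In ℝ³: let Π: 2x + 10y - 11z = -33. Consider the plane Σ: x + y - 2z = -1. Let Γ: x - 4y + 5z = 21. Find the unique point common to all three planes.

Solving the 3×3 linear system 2x + 10y - 11z = -33, x + y - 2z = -1, x - 4y + 5z = 21 (e.g. by elimination or Cramer's rule, determinant = -21) gives (4, -3, 1).

(4, -3, 1)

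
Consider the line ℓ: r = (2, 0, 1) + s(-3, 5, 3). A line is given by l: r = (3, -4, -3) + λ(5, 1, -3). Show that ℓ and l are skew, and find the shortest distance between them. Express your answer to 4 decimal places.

Common perpendicular direction n = (-3, 5, 3) × (5, 1, -3) = (-18, 6, -28).
With w = (3, -4, -3) − (2, 0, 1) = (1, -4, -4), w · n = 70.
Since n ≠ 0 the lines are not parallel, and w · n = 70 ≠ 0 so they do not intersect; hence they are skew.
Distance = |w · n| / |n| = |70| / √1144 ≈ 2.0696.

2.0696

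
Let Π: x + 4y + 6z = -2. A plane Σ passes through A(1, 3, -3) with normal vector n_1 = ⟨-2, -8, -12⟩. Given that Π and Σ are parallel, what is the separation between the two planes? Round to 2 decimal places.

0.41

Σ: n_1·r = n_1·A gives -2x - 8y - 12z = 10.
Rescale Σ by 1/(-2): x + 4y + 6z = -5. Then distance = |-2 − (-5)| / √53 ≈ 0.41.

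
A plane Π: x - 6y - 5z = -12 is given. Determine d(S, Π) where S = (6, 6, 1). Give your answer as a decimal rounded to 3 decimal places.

2.921

n·S − d = (1)·(6) + (-6)·(6) + (-5)·(1) − (-12) = -23; |n| = √62.
Distance = |-23| / √62 = 23/√62 ≈ 2.921.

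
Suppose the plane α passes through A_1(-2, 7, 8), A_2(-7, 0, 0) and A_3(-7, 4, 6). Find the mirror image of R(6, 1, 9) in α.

(2, 13, 1)

A_1A_2 = (-5, -7, -8), A_1A_3 = (-5, -3, -2); a normal to α is A_1A_2 × A_1A_3 = (-10, 30, -20).
Using A_1: α has equation -10x + 30y - 20z = 70.
λ = (n·R − d)/|n|² = (-210 − 70)/1400 = -1/5.
Reflection = R − 2λn = (6, 1, 9) − (-2/5)·(-10, 30, -20) = (2, 13, 1).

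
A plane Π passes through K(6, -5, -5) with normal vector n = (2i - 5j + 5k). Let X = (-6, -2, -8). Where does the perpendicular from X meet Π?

(-4, -7, -3)

Π: n·r = n·K gives 2x - 5y + 5z = 12.
Foot = X − λn with λ = (n·X − d)/|n|² = (-42 − 12)/54 = -1.
Foot = (-6, -2, -8) − (-1)·(2, -5, 5) = (-4, -7, -3).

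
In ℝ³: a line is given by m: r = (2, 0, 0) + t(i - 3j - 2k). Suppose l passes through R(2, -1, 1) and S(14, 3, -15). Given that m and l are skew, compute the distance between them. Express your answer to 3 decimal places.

0.693

A direction vector for l is S − R = (12, 4, -16).
Common perpendicular direction n = (1, -3, -2) × (12, 4, -16) = (56, -8, 40).
With w = (2, -1, 1) − (2, 0, 0) = (0, -1, 1), w · n = 48.
Distance = |w · n| / |n| = |48| / √4800 ≈ 0.693.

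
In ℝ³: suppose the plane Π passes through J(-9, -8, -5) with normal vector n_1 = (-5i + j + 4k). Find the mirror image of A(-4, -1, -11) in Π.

(-14, 1, -3)

Π: n_1·r = n_1·J gives -5x + y + 4z = 17.
λ = (n·A − d)/|n|² = (-25 − 17)/42 = -1.
Reflection = A − 2λn = (-4, -1, -11) − (-2)·(-5, 1, 4) = (-14, 1, -3).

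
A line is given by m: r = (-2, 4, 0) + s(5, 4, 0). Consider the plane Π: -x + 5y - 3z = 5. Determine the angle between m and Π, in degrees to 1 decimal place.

23.3

sin θ = |n·v| / (|n||v|) = |15| / (√35 · √41) = 0.39597.
θ ≈ 23.3°.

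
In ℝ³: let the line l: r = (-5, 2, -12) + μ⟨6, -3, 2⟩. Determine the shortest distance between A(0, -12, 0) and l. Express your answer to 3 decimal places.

13.301

Taking (-5, 2, -12) on l with direction v = (6, -3, 2): w = A − (-5, 2, -12) = (5, -14, 12), and w × v = (8, 62, 69).
Distance = |w × v| / |v| = √8669 / √49 ≈ 13.301.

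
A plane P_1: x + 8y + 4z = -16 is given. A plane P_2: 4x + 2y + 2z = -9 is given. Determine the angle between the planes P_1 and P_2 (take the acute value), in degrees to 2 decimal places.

cos θ = |n₁·n₂| / (|n₁||n₂|) = |28| / (√81 · √24).
θ = arccos(0.63505) ≈ 50.58°.

50.58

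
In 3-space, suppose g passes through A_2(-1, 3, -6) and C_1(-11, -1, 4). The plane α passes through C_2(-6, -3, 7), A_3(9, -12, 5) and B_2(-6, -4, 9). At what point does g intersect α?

A direction vector for g is C_1 − A_2 = (-10, -4, 10).
C_2A_3 = (15, -9, -2), C_2B_2 = (0, -1, 2); a normal to α is C_2A_3 × C_2B_2 = (-20, -30, -15).
Using C_2: α has equation -20x - 30y - 15z = 105.
Substitute r = (-1, 3, -6) + t(-10, -4, 10) into the plane: 20 + 170t = 105, so t = 1/2.
Intersection: (-1, 3, -6) + (1/2)·(-10, -4, 10) = (-6, 1, -1).

(-6, 1, -1)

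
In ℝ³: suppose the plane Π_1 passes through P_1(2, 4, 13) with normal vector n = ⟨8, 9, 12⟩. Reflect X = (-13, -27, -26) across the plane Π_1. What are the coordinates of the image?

(35, 27, 46)

Π_1: n·r = n·P_1 gives 8x + 9y + 12z = 208.
λ = (n·X − d)/|n|² = (-659 − 208)/289 = -3.
Reflection = X − 2λn = (-13, -27, -26) − (-6)·(8, 9, 12) = (35, 27, 46).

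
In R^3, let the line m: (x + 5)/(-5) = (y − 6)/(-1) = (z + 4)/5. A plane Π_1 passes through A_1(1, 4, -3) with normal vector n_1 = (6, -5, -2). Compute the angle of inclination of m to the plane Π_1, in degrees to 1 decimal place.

m has direction (-5, -1, 5) through (-5, 6, -4).
Π_1: n_1·r = n_1·A_1 gives 6x - 5y - 2z = -8.
sin θ = |n·v| / (|n||v|) = |-35| / (√65 · √51) = 0.60789.
θ ≈ 37.4°.

37.4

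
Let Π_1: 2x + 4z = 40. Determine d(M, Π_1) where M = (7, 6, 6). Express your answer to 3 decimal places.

0.447

n·M − d = (2)·(7) + (0)·(6) + (4)·(6) − 40 = -2; |n| = √20.
Distance = |-2| / √20 = 2/√20 ≈ 0.447.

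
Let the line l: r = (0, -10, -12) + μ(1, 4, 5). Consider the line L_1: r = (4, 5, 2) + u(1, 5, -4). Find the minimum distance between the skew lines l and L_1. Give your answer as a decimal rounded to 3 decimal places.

Common perpendicular direction n = (1, 4, 5) × (1, 5, -4) = (-41, 9, 1).
With w = (4, 5, 2) − (0, -10, -12) = (4, 15, 14), w · n = -15.
Distance = |w · n| / |n| = |-15| / √1763 ≈ 0.357.

0.357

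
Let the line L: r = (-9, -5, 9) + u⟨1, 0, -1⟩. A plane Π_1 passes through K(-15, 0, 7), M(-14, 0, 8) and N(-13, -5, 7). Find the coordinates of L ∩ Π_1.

KM = (1, 0, 1), KN = (2, -5, 0); a normal to Π_1 is KM × KN = (5, 2, -5).
Using K: Π_1 has equation 5x + 2y - 5z = -110.
Substitute r = (-9, -5, 9) + t(1, 0, -1) into the plane: -100 + 10t = -110, so t = -1.
Intersection: (-9, -5, 9) + (-1)·(1, 0, -1) = (-10, -5, 10).

(-10, -5, 10)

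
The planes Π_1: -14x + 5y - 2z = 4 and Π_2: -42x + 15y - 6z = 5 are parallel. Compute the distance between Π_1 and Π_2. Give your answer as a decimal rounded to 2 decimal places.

0.16

Rescale Π_2 by 1/3: -14x + 5y - 2z = 5/3. Then distance = |4 − (5/3)| / √225 ≈ 0.16.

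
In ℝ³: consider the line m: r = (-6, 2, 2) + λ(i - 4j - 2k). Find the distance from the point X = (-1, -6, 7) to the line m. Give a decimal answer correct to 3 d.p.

Taking (-6, 2, 2) on m with direction v = (1, -4, -2): w = X − (-6, 2, 2) = (5, -8, 5), and w × v = (36, 15, -12).
Distance = |w × v| / |v| = √1665 / √21 ≈ 8.904.

8.904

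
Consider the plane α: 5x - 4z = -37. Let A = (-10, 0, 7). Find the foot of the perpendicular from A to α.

(-5, 0, 3)

Foot = A − λn with λ = (n·A − d)/|n|² = (-78 − (-37))/41 = -1.
Foot = (-10, 0, 7) − (-1)·(5, 0, -4) = (-5, 0, 3).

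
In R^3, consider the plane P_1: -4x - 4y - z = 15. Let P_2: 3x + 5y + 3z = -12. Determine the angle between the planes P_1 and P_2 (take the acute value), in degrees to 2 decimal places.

cos θ = |n₁·n₂| / (|n₁||n₂|) = |-35| / (√33 · √43).
θ = arccos(0.92913) ≈ 21.70°.

21.70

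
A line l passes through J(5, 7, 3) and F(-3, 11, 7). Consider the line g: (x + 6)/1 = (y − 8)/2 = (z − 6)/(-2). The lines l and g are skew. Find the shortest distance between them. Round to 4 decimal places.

3.6770

A direction vector for l is F − J = (-8, 4, 4).
g has direction (1, 2, -2) through (-6, 8, 6).
Common perpendicular direction n = (-8, 4, 4) × (1, 2, -2) = (-16, -12, -20).
With w = (-6, 8, 6) − (5, 7, 3) = (-11, 1, 3), w · n = 104.
Distance = |w · n| / |n| = |104| / √800 ≈ 3.6770.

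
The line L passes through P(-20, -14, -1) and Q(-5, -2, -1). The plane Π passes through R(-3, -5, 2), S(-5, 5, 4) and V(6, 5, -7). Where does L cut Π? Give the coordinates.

(0, 2, -1)

A direction vector for L is Q − P = (15, 12, 0).
RS = (-2, 10, 2), RV = (9, 10, -9); a normal to Π is RS × RV = (-110, 0, -110).
Using R: Π has equation -110x - 110z = 110.
Substitute r = (-20, -14, -1) + t(15, 12, 0) into the plane: 2310 + (-1650)t = 110, so t = 4/3.
Intersection: (-20, -14, -1) + (4/3)·(15, 12, 0) = (0, 2, -1).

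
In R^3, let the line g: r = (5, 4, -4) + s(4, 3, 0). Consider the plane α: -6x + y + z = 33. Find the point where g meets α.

Substitute r = (5, 4, -4) + t(4, 3, 0) into the plane: -30 + (-21)t = 33, so t = -3.
Intersection: (5, 4, -4) + (-3)·(4, 3, 0) = (-7, -5, -4).

(-7, -5, -4)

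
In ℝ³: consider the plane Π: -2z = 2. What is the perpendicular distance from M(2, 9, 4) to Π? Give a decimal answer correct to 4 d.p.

5.0000

n·M − d = (0)·(2) + (0)·(9) + (-2)·(4) − 2 = -10; |n| = √4.
Distance = |-10| / √4 = 10/√4 ≈ 5.0000.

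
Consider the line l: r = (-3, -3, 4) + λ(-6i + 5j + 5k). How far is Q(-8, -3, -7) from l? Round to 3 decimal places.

11.778

Taking (-3, -3, 4) on l with direction v = (-6, 5, 5): w = Q − (-3, -3, 4) = (-5, 0, -11), and w × v = (55, 91, -25).
Distance = |w × v| / |v| = √11931 / √86 ≈ 11.778.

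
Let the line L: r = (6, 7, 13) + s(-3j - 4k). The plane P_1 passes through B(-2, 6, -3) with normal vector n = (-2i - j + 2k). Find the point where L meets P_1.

(6, -2, 1)

P_1: n·r = n·B gives -2x - y + 2z = -8.
Substitute r = (6, 7, 13) + t(0, -3, -4) into the plane: 7 + (-5)t = -8, so t = 3.
Intersection: (6, 7, 13) + 3·(0, -3, -4) = (6, -2, 1).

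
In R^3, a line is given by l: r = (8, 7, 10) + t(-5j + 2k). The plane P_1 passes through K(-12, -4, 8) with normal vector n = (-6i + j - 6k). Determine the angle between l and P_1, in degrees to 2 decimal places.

P_1: n·r = n·K gives -6x + y - 6z = 20.
sin θ = |n·v| / (|n||v|) = |-17| / (√73 · √29) = 0.36948.
θ ≈ 21.68°.

21.68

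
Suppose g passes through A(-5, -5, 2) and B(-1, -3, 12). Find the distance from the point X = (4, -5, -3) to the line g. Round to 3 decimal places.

A direction vector for g is B − A = (4, 2, 10).
Taking (-5, -5, 2) on g with direction v = (4, 2, 10): w = X − (-5, -5, 2) = (9, 0, -5), and w × v = (10, -110, 18).
Distance = |w × v| / |v| = √12524 / √120 ≈ 10.216.

10.216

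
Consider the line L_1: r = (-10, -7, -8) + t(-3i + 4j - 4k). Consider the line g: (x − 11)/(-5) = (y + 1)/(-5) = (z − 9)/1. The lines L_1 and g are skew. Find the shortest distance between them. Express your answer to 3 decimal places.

g has direction (-5, -5, 1) through (11, -1, 9).
Common perpendicular direction n = (-3, 4, -4) × (-5, -5, 1) = (-16, 23, 35).
With w = (11, -1, 9) − (-10, -7, -8) = (21, 6, 17), w · n = 397.
Distance = |w · n| / |n| = |397| / √2010 ≈ 8.855.

8.855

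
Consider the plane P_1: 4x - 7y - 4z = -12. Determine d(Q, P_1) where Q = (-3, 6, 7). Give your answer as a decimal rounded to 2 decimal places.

n·Q − d = (4)·(-3) + (-7)·(6) + (-4)·(7) − (-12) = -70; |n| = √81.
Distance = |-70| / √81 = 70/√81 ≈ 7.78.

7.78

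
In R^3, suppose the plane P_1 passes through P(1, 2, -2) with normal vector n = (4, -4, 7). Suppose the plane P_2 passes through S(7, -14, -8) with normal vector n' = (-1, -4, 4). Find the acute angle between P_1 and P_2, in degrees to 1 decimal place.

P_1: n·r = n·P gives 4x - 4y + 7z = -18.
P_2: n'·r = n'·S gives -x - 4y + 4z = 17.
cos θ = |n₁·n₂| / (|n₁||n₂|) = |40| / (√81 · √33).
θ = arccos(0.77368) ≈ 39.3°.

39.3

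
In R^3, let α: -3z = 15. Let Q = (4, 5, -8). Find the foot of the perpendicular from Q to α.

(4, 5, -5)

Foot = Q − λn with λ = (n·Q − d)/|n|² = (24 − 15)/9 = 1.
Foot = (4, 5, -8) − 1·(0, 0, -3) = (4, 5, -5).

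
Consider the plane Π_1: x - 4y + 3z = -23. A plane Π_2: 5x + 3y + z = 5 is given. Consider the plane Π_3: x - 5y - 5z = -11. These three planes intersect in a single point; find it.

(-1, 4, -2)

Solving the 3×3 linear system x - 4y + 3z = -23, 5x + 3y + z = 5, x - 5y - 5z = -11 (e.g. by elimination or Cramer's rule, determinant = -198) gives (-1, 4, -2).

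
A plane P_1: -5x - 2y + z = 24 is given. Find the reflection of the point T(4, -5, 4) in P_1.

(-6, -9, 6)

λ = (n·T − d)/|n|² = (-6 − 24)/30 = -1.
Reflection = T − 2λn = (4, -5, 4) − (-2)·(-5, -2, 1) = (-6, -9, 6).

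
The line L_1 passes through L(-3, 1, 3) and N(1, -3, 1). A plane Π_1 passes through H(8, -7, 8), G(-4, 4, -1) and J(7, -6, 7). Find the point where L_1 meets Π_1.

(-5, 3, 4)

A direction vector for L_1 is N − L = (4, -4, -2).
HG = (-12, 11, -9), HJ = (-1, 1, -1); a normal to Π_1 is HG × HJ = (-2, -3, -1).
Using H: Π_1 has equation -2x - 3y - z = -3.
Substitute r = (-3, 1, 3) + t(4, -4, -2) into the plane: 0 + 6t = -3, so t = -1/2.
Intersection: (-3, 1, 3) + (-1/2)·(4, -4, -2) = (-5, 3, 4).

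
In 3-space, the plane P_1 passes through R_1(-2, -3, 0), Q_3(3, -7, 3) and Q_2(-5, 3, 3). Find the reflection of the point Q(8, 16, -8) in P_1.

(-22, -8, 10)

R_1Q_3 = (5, -4, 3), R_1Q_2 = (-3, 6, 3); a normal to P_1 is R_1Q_3 × R_1Q_2 = (-30, -24, 18).
Using R_1: P_1 has equation -30x - 24y + 18z = 132.
λ = (n·Q − d)/|n|² = (-768 − 132)/1800 = -1/2.
Reflection = Q − 2λn = (8, 16, -8) − (-1)·(-30, -24, 18) = (-22, -8, 10).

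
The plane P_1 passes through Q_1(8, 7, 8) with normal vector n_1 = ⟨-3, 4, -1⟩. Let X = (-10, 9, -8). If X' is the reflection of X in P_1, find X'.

(8, -15, -2)

P_1: n_1·r = n_1·Q_1 gives -3x + 4y - z = -4.
λ = (n·X − d)/|n|² = (74 − (-4))/26 = 3.
Reflection = X − 2λn = (-10, 9, -8) − 6·(-3, 4, -1) = (8, -15, -2).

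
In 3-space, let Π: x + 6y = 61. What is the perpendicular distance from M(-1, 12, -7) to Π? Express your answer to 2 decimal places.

1.64

n·M − d = (1)·(-1) + (6)·(12) + (0)·(-7) − 61 = 10; |n| = √37.
Distance = |10| / √37 = 10/√37 ≈ 1.64.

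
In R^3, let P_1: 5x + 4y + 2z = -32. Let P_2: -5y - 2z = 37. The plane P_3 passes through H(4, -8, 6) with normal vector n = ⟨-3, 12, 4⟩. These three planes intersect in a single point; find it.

P_3: n·r = n·H gives -3x + 12y + 4z = -84.
Solving the 3×3 linear system 5x + 4y + 2z = -32, -5y - 2z = 37, -3x + 12y + 4z = -84 (e.g. by elimination or Cramer's rule, determinant = 14) gives (0, -5, -6).

(0, -5, -6)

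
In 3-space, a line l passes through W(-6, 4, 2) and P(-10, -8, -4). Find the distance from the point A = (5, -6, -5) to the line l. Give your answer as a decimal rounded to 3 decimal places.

14.105

A direction vector for l is P − W = (-4, -12, -6).
Taking (-6, 4, 2) on l with direction v = (-4, -12, -6): w = A − (-6, 4, 2) = (11, -10, -7), and w × v = (-24, 94, -172).
Distance = |w × v| / |v| = √38996 / √196 ≈ 14.105.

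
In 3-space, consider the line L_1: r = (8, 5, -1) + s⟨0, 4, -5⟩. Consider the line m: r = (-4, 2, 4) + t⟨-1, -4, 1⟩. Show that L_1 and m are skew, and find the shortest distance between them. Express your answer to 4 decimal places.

Common perpendicular direction n = (0, 4, -5) × (-1, -4, 1) = (-16, 5, 4).
With w = (-4, 2, 4) − (8, 5, -1) = (-12, -3, 5), w · n = 197.
Since n ≠ 0 the lines are not parallel, and w · n = 197 ≠ 0 so they do not intersect; hence they are skew.
Distance = |w · n| / |n| = |197| / √297 ≈ 11.4311.

11.4311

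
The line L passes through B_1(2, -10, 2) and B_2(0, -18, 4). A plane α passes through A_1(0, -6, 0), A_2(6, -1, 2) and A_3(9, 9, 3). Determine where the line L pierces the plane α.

(3, -6, 1)

A direction vector for L is B_2 − B_1 = (-2, -8, 2).
A_1A_2 = (6, 5, 2), A_1A_3 = (9, 15, 3); a normal to α is A_1A_2 × A_1A_3 = (-15, 0, 45).
Using A_1: α has equation -15x + 45z = 0.
Substitute r = (2, -10, 2) + t(-2, -8, 2) into the plane: 60 + 120t = 0, so t = -1/2.
Intersection: (2, -10, 2) + (-1/2)·(-2, -8, 2) = (3, -6, 1).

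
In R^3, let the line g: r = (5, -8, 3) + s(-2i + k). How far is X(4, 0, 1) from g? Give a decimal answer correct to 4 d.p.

8.3066

Taking (5, -8, 3) on g with direction v = (-2, 0, 1): w = X − (5, -8, 3) = (-1, 8, -2), and w × v = (8, 5, 16).
Distance = |w × v| / |v| = √345 / √5 ≈ 8.3066.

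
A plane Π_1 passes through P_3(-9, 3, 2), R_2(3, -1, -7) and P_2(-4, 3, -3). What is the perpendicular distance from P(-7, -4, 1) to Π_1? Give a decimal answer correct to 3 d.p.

P_3R_2 = (12, -4, -9), P_3P_2 = (5, 0, -5); a normal to Π_1 is P_3R_2 × P_3P_2 = (20, 15, 20).
Using P_3: Π_1 has equation 20x + 15y + 20z = -95.
n·P − d = (20)·(-7) + (15)·(-4) + (20)·(1) − (-95) = -85; |n| = √1025.
Distance = |-85| / √1025 = 85/√1025 ≈ 2.655.

2.655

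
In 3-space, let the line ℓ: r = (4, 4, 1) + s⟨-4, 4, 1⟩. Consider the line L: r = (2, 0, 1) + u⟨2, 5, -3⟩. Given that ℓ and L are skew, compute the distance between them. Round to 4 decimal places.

Common perpendicular direction n = (-4, 4, 1) × (2, 5, -3) = (-17, -10, -28).
With w = (2, 0, 1) − (4, 4, 1) = (-2, -4, 0), w · n = 74.
Distance = |w · n| / |n| = |74| / √1173 ≈ 2.1606.

2.1606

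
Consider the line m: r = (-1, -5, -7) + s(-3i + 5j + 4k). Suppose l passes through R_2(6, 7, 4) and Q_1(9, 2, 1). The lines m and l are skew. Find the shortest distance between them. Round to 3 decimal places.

A direction vector for l is Q_1 − R_2 = (3, -5, -3).
Common perpendicular direction n = (-3, 5, 4) × (3, -5, -3) = (5, 3, 0).
With w = (6, 7, 4) − (-1, -5, -7) = (7, 12, 11), w · n = 71.
Distance = |w · n| / |n| = |71| / √34 ≈ 12.176.

12.176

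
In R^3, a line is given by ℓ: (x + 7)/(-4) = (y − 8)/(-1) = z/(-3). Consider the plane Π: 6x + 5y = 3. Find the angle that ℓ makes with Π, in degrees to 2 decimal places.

ℓ has direction (-4, -1, -3) through (-7, 8, 0).
sin θ = |n·v| / (|n||v|) = |-29| / (√61 · √26) = 0.72819.
θ ≈ 46.74°.

46.74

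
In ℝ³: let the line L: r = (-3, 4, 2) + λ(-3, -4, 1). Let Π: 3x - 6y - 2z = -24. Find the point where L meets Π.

(-6, 0, 3)

Substitute r = (-3, 4, 2) + t(-3, -4, 1) into the plane: -37 + 13t = -24, so t = 1.
Intersection: (-3, 4, 2) + 1·(-3, -4, 1) = (-6, 0, 3).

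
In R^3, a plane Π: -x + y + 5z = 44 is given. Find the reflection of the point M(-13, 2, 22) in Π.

λ = (n·M − d)/|n|² = (125 − 44)/27 = 3.
Reflection = M − 2λn = (-13, 2, 22) − 6·(-1, 1, 5) = (-7, -4, -8).

(-7, -4, -8)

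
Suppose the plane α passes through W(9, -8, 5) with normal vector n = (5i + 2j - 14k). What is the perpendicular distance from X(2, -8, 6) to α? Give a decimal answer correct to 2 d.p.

α: n·r = n·W gives 5x + 2y - 14z = -41.
n·X − d = (5)·(2) + (2)·(-8) + (-14)·(6) − (-41) = -49; |n| = √225.
Distance = |-49| / √225 = 49/√225 ≈ 3.27.

3.27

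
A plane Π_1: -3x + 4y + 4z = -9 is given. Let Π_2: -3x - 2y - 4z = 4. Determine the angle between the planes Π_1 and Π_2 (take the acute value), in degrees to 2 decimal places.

cos θ = |n₁·n₂| / (|n₁||n₂|) = |-15| / (√41 · √29).
θ = arccos(0.43501) ≈ 64.21°.

64.21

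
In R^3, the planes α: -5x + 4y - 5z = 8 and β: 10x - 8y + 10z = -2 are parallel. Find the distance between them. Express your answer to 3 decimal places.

Rescale β by 1/(-2): -5x + 4y - 5z = 1. Then distance = |8 − 1| / √66 ≈ 0.862.

0.862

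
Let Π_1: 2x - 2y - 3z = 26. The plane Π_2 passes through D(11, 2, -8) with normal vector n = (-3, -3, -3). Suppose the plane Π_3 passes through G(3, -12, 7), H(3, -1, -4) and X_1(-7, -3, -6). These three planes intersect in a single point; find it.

Π_2: n·r = n·D gives -3x - 3y - 3z = -15.
GH = (0, 11, -11), GX_1 = (-10, 9, -13); a normal to Π_3 is GH × GX_1 = (-44, 110, 110).
Using G: Π_3 has equation -44x + 110y + 110z = -682.
Solving the 3×3 linear system 2x - 2y - 3z = 26, -3x - 3y - 3z = -15, -44x + 110y + 110z = -682 (e.g. by elimination or Cramer's rule, determinant = 462) gives (8, 1, -4).

(8, 1, -4)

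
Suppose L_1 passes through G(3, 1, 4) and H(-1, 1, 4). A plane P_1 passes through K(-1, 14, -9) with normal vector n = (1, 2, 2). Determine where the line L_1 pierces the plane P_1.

(-1, 1, 4)

A direction vector for L_1 is H − G = (-4, 0, 0).
P_1: n·r = n·K gives x + 2y + 2z = 9.
Substitute r = (3, 1, 4) + t(-4, 0, 0) into the plane: 13 + (-4)t = 9, so t = 1.
Intersection: (3, 1, 4) + 1·(-4, 0, 0) = (-1, 1, 4).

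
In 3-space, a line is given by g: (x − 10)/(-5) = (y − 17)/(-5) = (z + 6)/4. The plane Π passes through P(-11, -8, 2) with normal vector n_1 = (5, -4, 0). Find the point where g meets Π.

g has direction (-5, -5, 4) through (10, 17, -6).
Π: n_1·r = n_1·P gives 5x - 4y = -23.
Substitute r = (10, 17, -6) + t(-5, -5, 4) into the plane: -18 + (-5)t = -23, so t = 1.
Intersection: (10, 17, -6) + 1·(-5, -5, 4) = (5, 12, -2).

(5, 12, -2)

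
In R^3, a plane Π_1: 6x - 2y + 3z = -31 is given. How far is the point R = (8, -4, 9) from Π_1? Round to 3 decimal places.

16.286

n·R − d = (6)·(8) + (-2)·(-4) + (3)·(9) − (-31) = 114; |n| = √49.
Distance = |114| / √49 = 114/√49 ≈ 16.286.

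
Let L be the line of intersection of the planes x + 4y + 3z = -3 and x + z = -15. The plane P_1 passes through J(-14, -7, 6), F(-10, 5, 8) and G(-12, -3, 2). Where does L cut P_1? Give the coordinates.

Direction of L: (1, 4, 3) × (1, 0, 1) = (4, 2, -4).
A point on L: solving the two plane equations with x = 1 gives (1, 11, -16).
JF = (4, 12, 2), JG = (2, 4, -4); a normal to P_1 is JF × JG = (-56, 20, -8).
Using J: P_1 has equation -56x + 20y - 8z = 596.
Substitute r = (1, 11, -16) + t(4, 2, -4) into the plane: 292 + (-152)t = 596, so t = -2.
Intersection: (1, 11, -16) + (-2)·(4, 2, -4) = (-7, 7, -8).

(-7, 7, -8)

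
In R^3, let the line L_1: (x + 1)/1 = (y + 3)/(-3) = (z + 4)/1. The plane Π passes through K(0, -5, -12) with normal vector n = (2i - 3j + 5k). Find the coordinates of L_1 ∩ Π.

(-3, 3, -6)

L_1 has direction (1, -3, 1) through (-1, -3, -4).
Π: n·r = n·K gives 2x - 3y + 5z = -45.
Substitute r = (-1, -3, -4) + t(1, -3, 1) into the plane: -13 + 16t = -45, so t = -2.
Intersection: (-1, -3, -4) + (-2)·(1, -3, 1) = (-3, 3, -6).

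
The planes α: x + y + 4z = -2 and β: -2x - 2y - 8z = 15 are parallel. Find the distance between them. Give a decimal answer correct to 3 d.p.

Rescale β by 1/(-2): x + y + 4z = -15/2. Then distance = |-2 − (-15/2)| / √18 ≈ 1.296.

1.296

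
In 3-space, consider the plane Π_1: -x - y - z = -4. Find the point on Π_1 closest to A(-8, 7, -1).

(-6, 9, 1)

Foot = A − λn with λ = (n·A − d)/|n|² = (2 − (-4))/3 = 2.
Foot = (-8, 7, -1) − 2·(-1, -1, -1) = (-6, 9, 1).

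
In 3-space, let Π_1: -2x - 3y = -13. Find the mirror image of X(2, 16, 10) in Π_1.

(-10, -2, 10)

λ = (n·X − d)/|n|² = (-52 − (-13))/13 = -3.
Reflection = X − 2λn = (2, 16, 10) − (-6)·(-2, -3, 0) = (-10, -2, 10).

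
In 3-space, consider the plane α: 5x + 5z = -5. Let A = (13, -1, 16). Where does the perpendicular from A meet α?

(-2, -1, 1)

Foot = A − λn with λ = (n·A − d)/|n|² = (145 − (-5))/50 = 3.
Foot = (13, -1, 16) − 3·(5, 0, 5) = (-2, -1, 1).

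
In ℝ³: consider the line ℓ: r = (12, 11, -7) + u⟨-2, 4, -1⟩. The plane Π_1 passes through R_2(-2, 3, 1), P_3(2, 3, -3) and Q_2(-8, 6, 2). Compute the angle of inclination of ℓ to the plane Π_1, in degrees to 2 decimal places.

21.47

R_2P_3 = (4, 0, -4), R_2Q_2 = (-6, 3, 1); a normal to Π_1 is R_2P_3 × R_2Q_2 = (12, 20, 12).
Using R_2: Π_1 has equation 12x + 20y + 12z = 48.
sin θ = |n·v| / (|n||v|) = |44| / (√688 · √21) = 0.36606.
θ ≈ 21.47°.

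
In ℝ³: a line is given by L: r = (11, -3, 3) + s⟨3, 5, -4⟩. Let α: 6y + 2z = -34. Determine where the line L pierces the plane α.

(8, -8, 7)

Substitute r = (11, -3, 3) + t(3, 5, -4) into the plane: -12 + 22t = -34, so t = -1.
Intersection: (11, -3, 3) + (-1)·(3, 5, -4) = (8, -8, 7).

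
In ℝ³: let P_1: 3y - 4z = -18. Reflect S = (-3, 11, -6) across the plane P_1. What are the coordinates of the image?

(-3, -7, 18)

λ = (n·S − d)/|n|² = (57 − (-18))/25 = 3.
Reflection = S − 2λn = (-3, 11, -6) − 6·(0, 3, -4) = (-3, -7, 18).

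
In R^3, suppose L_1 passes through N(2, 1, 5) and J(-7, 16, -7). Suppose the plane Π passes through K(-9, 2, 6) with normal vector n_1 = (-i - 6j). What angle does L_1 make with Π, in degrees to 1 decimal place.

38.9

A direction vector for L_1 is J − N = (-9, 15, -12).
Π: n_1·r = n_1·K gives -x - 6y = -3.
sin θ = |n·v| / (|n||v|) = |-81| / (√37 · √450) = 0.62774.
θ ≈ 38.9°.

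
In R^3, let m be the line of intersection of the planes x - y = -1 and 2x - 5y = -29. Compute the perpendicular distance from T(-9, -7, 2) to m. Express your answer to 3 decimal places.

23.345

Direction of m: (1, -1, 0) × (2, -5, 0) = (0, 0, -3).
A point on m: solving the two plane equations with z = 9 gives (8, 9, 9).
Taking (8, 9, 9) on m with direction v = (0, 0, -3): w = T − (8, 9, 9) = (-17, -16, -7), and w × v = (48, -51, 0).
Distance = |w × v| / |v| = √4905 / √9 ≈ 23.345.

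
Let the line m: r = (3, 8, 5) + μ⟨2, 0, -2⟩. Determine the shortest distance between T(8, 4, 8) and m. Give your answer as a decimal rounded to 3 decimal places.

6.928

Taking (3, 8, 5) on m with direction v = (2, 0, -2): w = T − (3, 8, 5) = (5, -4, 3), and w × v = (8, 16, 8).
Distance = |w × v| / |v| = √384 / √8 ≈ 6.928.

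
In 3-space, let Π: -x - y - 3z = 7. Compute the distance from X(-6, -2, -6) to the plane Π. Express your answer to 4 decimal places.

n·X − d = (-1)·(-6) + (-1)·(-2) + (-3)·(-6) − 7 = 19; |n| = √11.
Distance = |19| / √11 = 19/√11 ≈ 5.7287.

5.7287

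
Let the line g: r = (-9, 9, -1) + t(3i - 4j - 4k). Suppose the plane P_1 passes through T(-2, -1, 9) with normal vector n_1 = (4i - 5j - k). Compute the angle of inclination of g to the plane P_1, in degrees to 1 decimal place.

60.2

P_1: n_1·r = n_1·T gives 4x - 5y - z = -12.
sin θ = |n·v| / (|n||v|) = |36| / (√42 · √41) = 0.86753.
θ ≈ 60.2°.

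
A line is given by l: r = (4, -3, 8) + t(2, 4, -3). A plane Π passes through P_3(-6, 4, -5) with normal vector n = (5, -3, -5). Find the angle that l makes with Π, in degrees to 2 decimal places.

Π: n·r = n·P_3 gives 5x - 3y - 5z = -17.
sin θ = |n·v| / (|n||v|) = |13| / (√59 · √29) = 0.31428.
θ ≈ 18.32°.

18.32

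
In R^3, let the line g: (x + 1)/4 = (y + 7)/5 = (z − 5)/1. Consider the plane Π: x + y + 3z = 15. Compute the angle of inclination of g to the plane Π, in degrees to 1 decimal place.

g has direction (4, 5, 1) through (-1, -7, 5).
sin θ = |n·v| / (|n||v|) = |12| / (√11 · √42) = 0.55829.
θ ≈ 33.9°.

33.9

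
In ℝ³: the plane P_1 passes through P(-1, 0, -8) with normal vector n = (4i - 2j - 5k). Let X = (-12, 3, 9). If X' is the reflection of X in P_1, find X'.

P_1: n·r = n·P gives 4x - 2y - 5z = 36.
λ = (n·X − d)/|n|² = (-99 − 36)/45 = -3.
Reflection = X − 2λn = (-12, 3, 9) − (-6)·(4, -2, -5) = (12, -9, -21).

(12, -9, -21)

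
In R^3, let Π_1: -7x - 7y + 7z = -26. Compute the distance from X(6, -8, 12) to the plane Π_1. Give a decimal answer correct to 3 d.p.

n·X − d = (-7)·(6) + (-7)·(-8) + (7)·(12) − (-26) = 124; |n| = √147.
Distance = |124| / √147 = 124/√147 ≈ 10.227.

10.227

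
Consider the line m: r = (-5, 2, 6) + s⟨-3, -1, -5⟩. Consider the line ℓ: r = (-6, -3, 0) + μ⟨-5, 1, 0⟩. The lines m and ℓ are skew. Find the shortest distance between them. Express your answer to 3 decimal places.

Common perpendicular direction n = (-3, -1, -5) × (-5, 1, 0) = (5, 25, -8).
With w = (-6, -3, 0) − (-5, 2, 6) = (-1, -5, -6), w · n = -82.
Distance = |w · n| / |n| = |-82| / √714 ≈ 3.069.

3.069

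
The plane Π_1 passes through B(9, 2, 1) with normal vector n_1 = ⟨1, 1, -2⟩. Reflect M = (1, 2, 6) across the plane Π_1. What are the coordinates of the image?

(7, 8, -6)

Π_1: n_1·r = n_1·B gives x + y - 2z = 9.
λ = (n·M − d)/|n|² = (-9 − 9)/6 = -3.
Reflection = M − 2λn = (1, 2, 6) − (-6)·(1, 1, -2) = (7, 8, -6).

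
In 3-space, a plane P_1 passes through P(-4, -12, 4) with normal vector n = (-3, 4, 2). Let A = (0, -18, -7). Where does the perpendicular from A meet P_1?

(-6, -10, -3)

P_1: n·r = n·P gives -3x + 4y + 2z = -28.
Foot = A − λn with λ = (n·A − d)/|n|² = (-86 − (-28))/29 = -2.
Foot = (0, -18, -7) − (-2)·(-3, 4, 2) = (-6, -10, -3).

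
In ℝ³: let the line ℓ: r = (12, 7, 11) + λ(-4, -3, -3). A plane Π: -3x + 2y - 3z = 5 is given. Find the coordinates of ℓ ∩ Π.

(-4, -5, -1)

Substitute r = (12, 7, 11) + t(-4, -3, -3) into the plane: -55 + 15t = 5, so t = 4.
Intersection: (12, 7, 11) + 4·(-4, -3, -3) = (-4, -5, -1).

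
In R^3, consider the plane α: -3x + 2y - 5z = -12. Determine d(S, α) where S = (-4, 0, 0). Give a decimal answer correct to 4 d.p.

3.8933

n·S − d = (-3)·(-4) + (2)·(0) + (-5)·(0) − (-12) = 24; |n| = √38.
Distance = |24| / √38 = 24/√38 ≈ 3.8933.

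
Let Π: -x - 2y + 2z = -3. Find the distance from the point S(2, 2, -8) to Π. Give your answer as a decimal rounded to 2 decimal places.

6.33

n·S − d = (-1)·(2) + (-2)·(2) + (2)·(-8) − (-3) = -19; |n| = √9.
Distance = |-19| / √9 = 19/√9 ≈ 6.33.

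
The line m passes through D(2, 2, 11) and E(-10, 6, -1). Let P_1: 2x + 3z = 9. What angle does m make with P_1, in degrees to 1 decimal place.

72.6

A direction vector for m is E − D = (-12, 4, -12).
sin θ = |n·v| / (|n||v|) = |-60| / (√13 · √304) = 0.95443.
θ ≈ 72.6°.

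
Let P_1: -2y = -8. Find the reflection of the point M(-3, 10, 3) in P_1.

λ = (n·M − d)/|n|² = (-20 − (-8))/4 = -3.
Reflection = M − 2λn = (-3, 10, 3) − (-6)·(0, -2, 0) = (-3, -2, 3).

(-3, -2, 3)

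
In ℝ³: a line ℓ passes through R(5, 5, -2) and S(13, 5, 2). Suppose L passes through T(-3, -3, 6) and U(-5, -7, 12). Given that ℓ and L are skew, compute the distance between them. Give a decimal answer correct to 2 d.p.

A direction vector for ℓ is S − R = (8, 0, 4).
A direction vector for L is U − T = (-2, -4, 6).
Common perpendicular direction n = (8, 0, 4) × (-2, -4, 6) = (16, -56, -32).
With w = (-3, -3, 6) − (5, 5, -2) = (-8, -8, 8), w · n = 64.
Distance = |w · n| / |n| = |64| / √4416 ≈ 0.96.

0.96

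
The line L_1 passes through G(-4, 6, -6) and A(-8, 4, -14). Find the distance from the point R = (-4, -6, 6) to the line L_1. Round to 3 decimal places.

15.043

A direction vector for L_1 is A − G = (-4, -2, -8).
Taking (-4, 6, -6) on L_1 with direction v = (-4, -2, -8): w = R − (-4, 6, -6) = (0, -12, 12), and w × v = (120, -48, -48).
Distance = |w × v| / |v| = √19008 / √84 ≈ 15.043.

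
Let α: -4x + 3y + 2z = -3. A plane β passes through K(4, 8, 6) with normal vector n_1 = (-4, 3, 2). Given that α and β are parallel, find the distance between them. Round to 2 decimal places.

4.27

β: n_1·r = n_1·K gives -4x + 3y + 2z = 20.
Same normal n = (-4, 3, 2) with |n| = √29; distance = |-3 − 20| / |n| = 23/√29 ≈ 4.27.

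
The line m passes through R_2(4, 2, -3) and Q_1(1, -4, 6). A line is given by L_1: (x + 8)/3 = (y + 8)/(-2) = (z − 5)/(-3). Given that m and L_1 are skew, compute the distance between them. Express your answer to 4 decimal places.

A direction vector for m is Q_1 − R_2 = (-3, -6, 9).
L_1 has direction (3, -2, -3) through (-8, -8, 5).
Common perpendicular direction n = (-3, -6, 9) × (3, -2, -3) = (36, 18, 24).
With w = (-8, -8, 5) − (4, 2, -3) = (-12, -10, 8), w · n = -420.
Distance = |w · n| / |n| = |-420| / √2196 ≈ 8.9626.

8.9626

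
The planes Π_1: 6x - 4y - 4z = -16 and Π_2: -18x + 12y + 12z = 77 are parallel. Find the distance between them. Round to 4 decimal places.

Rescale Π_2 by 1/(-3): 6x - 4y - 4z = -77/3. Then distance = |-16 − (-77/3)| / √68 ≈ 1.1723.

1.1723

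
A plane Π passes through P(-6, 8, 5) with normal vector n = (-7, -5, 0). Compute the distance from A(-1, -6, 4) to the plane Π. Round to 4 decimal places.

4.0687

Π: n·r = n·P gives -7x - 5y = 2.
n·A − d = (-7)·(-1) + (-5)·(-6) + (0)·(4) − 2 = 35; |n| = √74.
Distance = |35| / √74 = 35/√74 ≈ 4.0687.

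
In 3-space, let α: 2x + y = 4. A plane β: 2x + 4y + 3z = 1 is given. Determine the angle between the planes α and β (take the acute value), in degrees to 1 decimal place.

48.4

cos θ = |n₁·n₂| / (|n₁||n₂|) = |8| / (√5 · √29).
θ = arccos(0.66436) ≈ 48.4°.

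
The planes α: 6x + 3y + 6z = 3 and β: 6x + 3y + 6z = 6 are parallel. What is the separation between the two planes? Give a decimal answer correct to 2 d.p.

0.33

Same normal n = (6, 3, 6) with |n| = √81; distance = |3 − 6| / |n| = 3/√81 ≈ 0.33.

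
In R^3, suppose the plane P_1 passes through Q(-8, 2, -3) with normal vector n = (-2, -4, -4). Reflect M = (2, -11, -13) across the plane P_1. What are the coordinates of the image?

(10, 5, 3)

P_1: n·r = n·Q gives -2x - 4y - 4z = 20.
λ = (n·M − d)/|n|² = (92 − 20)/36 = 2.
Reflection = M − 2λn = (2, -11, -13) − 4·(-2, -4, -4) = (10, 5, 3).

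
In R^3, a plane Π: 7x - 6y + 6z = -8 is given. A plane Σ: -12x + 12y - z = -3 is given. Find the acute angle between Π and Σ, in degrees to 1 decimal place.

30.0

cos θ = |n₁·n₂| / (|n₁||n₂|) = |-162| / (√121 · √289).
θ = arccos(0.86631) ≈ 30.0°.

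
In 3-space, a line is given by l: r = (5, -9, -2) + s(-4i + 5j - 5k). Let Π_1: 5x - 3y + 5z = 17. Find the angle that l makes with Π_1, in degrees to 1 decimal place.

sin θ = |n·v| / (|n||v|) = |-60| / (√59 · √66) = 0.96151.
θ ≈ 74.1°.

74.1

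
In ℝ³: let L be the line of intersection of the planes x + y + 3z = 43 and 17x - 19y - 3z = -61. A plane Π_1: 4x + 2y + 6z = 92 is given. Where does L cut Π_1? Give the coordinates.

Direction of L: (1, 1, 3) × (17, -19, -3) = (54, 54, -36).
A point on L: solving the two plane equations with x = -3 gives (-3, -2, 16).
Substitute r = (-3, -2, 16) + t(54, 54, -36) into the plane: 80 + 108t = 92, so t = 1/9.
Intersection: (-3, -2, 16) + (1/9)·(54, 54, -36) = (3, 4, 12).

(3, 4, 12)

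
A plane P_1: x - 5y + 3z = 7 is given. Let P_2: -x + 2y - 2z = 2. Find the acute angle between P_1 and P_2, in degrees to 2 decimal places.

16.70

cos θ = |n₁·n₂| / (|n₁||n₂|) = |-17| / (√35 · √9).
θ = arccos(0.95784) ≈ 16.70°.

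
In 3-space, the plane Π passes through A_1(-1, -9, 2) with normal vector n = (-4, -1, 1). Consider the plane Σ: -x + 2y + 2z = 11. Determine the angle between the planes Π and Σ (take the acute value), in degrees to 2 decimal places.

71.68

Π: n·r = n·A_1 gives -4x - y + z = 15.
cos θ = |n₁·n₂| / (|n₁||n₂|) = |4| / (√18 · √9).
θ = arccos(0.31427) ≈ 71.68°.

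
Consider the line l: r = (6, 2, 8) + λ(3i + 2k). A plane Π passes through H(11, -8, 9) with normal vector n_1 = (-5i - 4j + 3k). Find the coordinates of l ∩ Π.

Π: n_1·r = n_1·H gives -5x - 4y + 3z = 4.
Substitute r = (6, 2, 8) + t(3, 0, 2) into the plane: -14 + (-9)t = 4, so t = -2.
Intersection: (6, 2, 8) + (-2)·(3, 0, 2) = (0, 2, 4).

(0, 2, 4)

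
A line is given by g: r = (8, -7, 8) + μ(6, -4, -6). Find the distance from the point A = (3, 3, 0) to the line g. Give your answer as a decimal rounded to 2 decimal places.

13.55

Taking (8, -7, 8) on g with direction v = (6, -4, -6): w = A − (8, -7, 8) = (-5, 10, -8), and w × v = (-92, -78, -40).
Distance = |w × v| / |v| = √16148 / √88 ≈ 13.55.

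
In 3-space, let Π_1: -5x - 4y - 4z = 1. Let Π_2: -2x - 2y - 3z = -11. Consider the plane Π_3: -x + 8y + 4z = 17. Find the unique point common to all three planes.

Solving the 3×3 linear system -5x - 4y - 4z = 1, -2x - 2y - 3z = -11, -x + 8y + 4z = 17 (e.g. by elimination or Cramer's rule, determinant = -52) gives (-5, -3, 9).

(-5, -3, 9)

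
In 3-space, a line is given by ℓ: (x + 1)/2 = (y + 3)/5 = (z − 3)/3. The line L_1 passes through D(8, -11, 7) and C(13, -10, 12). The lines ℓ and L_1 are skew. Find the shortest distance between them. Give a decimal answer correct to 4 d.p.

ℓ has direction (2, 5, 3) through (-1, -3, 3).
A direction vector for L_1 is C − D = (5, 1, 5).
Common perpendicular direction n = (2, 5, 3) × (5, 1, 5) = (22, 5, -23).
With w = (8, -11, 7) − (-1, -3, 3) = (9, -8, 4), w · n = 66.
Distance = |w · n| / |n| = |66| / √1038 ≈ 2.0485.

2.0485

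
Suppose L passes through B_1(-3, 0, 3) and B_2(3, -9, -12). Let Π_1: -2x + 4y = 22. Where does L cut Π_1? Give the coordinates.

(-5, 3, 8)

A direction vector for L is B_2 − B_1 = (6, -9, -15).
Substitute r = (-3, 0, 3) + t(6, -9, -15) into the plane: 6 + (-48)t = 22, so t = -1/3.
Intersection: (-3, 0, 3) + (-1/3)·(6, -9, -15) = (-5, 3, 8).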